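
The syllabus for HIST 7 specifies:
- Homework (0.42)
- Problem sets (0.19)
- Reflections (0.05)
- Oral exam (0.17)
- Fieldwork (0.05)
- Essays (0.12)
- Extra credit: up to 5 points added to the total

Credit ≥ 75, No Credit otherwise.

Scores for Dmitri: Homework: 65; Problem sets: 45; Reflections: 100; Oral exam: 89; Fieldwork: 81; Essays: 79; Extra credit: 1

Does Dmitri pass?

Weighted total:
  Homework 65 × 0.42 = 27.3
  Problem sets 45 × 0.19 = 8.55
  Reflections 100 × 0.05 = 5
  Oral exam 89 × 0.17 = 15.13
  Fieldwork 81 × 0.05 = 4.05
  Essays 79 × 0.12 = 9.48
Sum = 69.51
Extra credit: 69.51 + 1 = 70.51
70.51 < 75 → No Credit

No Credit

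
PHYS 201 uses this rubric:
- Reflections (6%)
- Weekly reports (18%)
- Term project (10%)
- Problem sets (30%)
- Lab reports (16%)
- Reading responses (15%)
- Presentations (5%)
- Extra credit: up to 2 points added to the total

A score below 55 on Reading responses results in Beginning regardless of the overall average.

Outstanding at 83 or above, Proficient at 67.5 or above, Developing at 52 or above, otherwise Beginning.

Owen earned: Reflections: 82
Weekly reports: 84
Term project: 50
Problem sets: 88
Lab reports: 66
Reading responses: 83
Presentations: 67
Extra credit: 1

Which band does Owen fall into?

Reading responses score 83 ≥ 55: minimum met.
Weighted total:
  Reflections 82 × 0.06 = 4.92
  Weekly reports 84 × 0.18 = 15.12
  Term project 50 × 0.1 = 5
  Problem sets 88 × 0.3 = 26.4
  Lab reports 66 × 0.16 = 10.56
  Reading responses 83 × 0.15 = 12.45
  Presentations 67 × 0.05 = 3.35
Sum = 77.8
Extra credit: 77.8 + 1 = 78.8
78.8 is ≥ 67.5 and < 83 → Proficient

Proficient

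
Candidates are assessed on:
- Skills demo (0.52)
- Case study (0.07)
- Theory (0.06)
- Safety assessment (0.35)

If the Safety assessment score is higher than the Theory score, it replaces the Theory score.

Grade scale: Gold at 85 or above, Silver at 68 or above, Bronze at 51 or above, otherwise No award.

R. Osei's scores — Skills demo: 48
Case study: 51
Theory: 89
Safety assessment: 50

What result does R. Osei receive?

Safety assessment (50) ≤ Theory (89), so Theory stays at 89.
Weighted total:
  Skills demo 48 × 0.52 = 24.96
  Case study 51 × 0.07 = 3.57
  Theory 89 × 0.06 = 5.34
  Safety assessment 50 × 0.35 = 17.5
Sum = 51.37
51.37 is ≥ 51 and < 68 → Bronze

Bronze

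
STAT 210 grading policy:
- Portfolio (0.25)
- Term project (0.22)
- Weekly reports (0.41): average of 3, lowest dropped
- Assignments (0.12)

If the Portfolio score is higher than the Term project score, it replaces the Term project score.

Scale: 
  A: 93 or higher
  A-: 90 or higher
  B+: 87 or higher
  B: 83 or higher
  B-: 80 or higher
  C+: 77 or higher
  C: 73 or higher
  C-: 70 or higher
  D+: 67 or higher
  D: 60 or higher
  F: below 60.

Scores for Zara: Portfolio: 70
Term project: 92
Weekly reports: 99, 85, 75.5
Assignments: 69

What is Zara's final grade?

B

Weekly reports: drop 75.5 → average of remaining 2 = 184/2 = 92
Portfolio (70) ≤ Term project (92), so Term project stays at 92.
Weighted total:
  Portfolio 70 × 0.25 = 17.5
  Term project 92 × 0.22 = 20.24
  Weekly reports 92 × 0.41 = 37.72
  Assignments 69 × 0.12 = 8.28
Sum = 83.74
83.74 is ≥ 83 and < 87 → B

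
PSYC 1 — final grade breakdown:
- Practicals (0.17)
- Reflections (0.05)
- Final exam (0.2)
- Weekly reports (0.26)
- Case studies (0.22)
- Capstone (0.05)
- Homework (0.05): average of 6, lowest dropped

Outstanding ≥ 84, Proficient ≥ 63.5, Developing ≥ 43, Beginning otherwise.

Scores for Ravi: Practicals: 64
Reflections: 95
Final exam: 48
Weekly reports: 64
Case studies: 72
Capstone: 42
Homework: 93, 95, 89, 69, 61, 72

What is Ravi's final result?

Proficient

Homework: drop 61 → average of remaining 5 = 418/5 = 83.6
Weighted total:
  Practicals 64 × 0.17 = 10.88
  Reflections 95 × 0.05 = 4.75
  Final exam 48 × 0.2 = 9.6
  Weekly reports 64 × 0.26 = 16.64
  Case studies 72 × 0.22 = 15.84
  Capstone 42 × 0.05 = 2.1
  Homework 83.6 × 0.05 = 4.18
Sum = 63.99
63.99 is ≥ 63.5 and < 84 → Proficient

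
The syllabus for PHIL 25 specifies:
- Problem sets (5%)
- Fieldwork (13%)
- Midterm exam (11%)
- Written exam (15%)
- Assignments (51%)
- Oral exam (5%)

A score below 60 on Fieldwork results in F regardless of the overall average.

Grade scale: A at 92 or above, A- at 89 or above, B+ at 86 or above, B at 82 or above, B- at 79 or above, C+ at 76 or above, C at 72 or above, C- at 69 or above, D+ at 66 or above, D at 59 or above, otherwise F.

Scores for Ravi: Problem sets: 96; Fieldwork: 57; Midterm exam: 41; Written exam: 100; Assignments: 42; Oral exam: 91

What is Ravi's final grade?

F

Fieldwork score 57 < 60: minimum not met.
Weighted total:
  Problem sets 96 × 0.05 = 4.8
  Fieldwork 57 × 0.13 = 7.41
  Midterm exam 41 × 0.11 = 4.51
  Written exam 100 × 0.15 = 15
  Assignments 42 × 0.51 = 21.42
  Oral exam 91 × 0.05 = 4.55
Sum = 57.69
Because the Fieldwork minimum was not met, the result is F.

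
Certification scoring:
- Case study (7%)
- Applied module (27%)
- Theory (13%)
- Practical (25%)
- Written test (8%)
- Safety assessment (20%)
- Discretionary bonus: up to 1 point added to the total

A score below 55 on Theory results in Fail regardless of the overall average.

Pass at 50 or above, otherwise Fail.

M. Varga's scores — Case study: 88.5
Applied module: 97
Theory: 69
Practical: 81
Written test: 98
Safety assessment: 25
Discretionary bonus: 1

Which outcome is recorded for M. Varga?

Theory score 69 ≥ 55: minimum met.
Weighted total:
  Case study 88.5 × 0.07 = 6.195
  Applied module 97 × 0.27 = 26.19
  Theory 69 × 0.13 = 8.97
  Practical 81 × 0.25 = 20.25
  Written test 98 × 0.08 = 7.84
  Safety assessment 25 × 0.2 = 5
Sum = 74.445
Discretionary bonus: 74.445 + 1 = 75.445
75.445 ≥ 50 → Pass

Pass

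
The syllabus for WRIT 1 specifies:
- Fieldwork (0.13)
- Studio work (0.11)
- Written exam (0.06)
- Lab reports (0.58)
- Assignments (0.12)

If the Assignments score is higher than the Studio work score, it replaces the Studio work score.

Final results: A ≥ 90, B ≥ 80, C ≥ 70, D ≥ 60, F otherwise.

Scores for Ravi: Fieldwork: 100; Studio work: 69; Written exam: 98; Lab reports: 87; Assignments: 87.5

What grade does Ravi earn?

Assignments (87.5) > Studio work (69), so Studio work counts as 87.5.
Weighted total:
  Fieldwork 100 × 0.13 = 13
  Studio work 87.5 × 0.11 = 9.625
  Written exam 98 × 0.06 = 5.88
  Lab reports 87 × 0.58 = 50.46
  Assignments 87.5 × 0.12 = 10.5
Sum = 89.465
89.465 is ≥ 80 and < 90 → B

B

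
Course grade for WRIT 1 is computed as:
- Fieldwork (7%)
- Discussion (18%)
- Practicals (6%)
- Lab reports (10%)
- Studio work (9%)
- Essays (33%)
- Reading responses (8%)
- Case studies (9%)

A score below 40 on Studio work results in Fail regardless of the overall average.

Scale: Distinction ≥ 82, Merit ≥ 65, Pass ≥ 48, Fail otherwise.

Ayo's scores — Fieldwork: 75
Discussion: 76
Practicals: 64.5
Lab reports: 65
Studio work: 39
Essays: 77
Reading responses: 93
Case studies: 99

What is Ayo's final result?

Studio work score 39 < 40: minimum not met.
Weighted total:
  Fieldwork 75 × 0.07 = 5.25
  Discussion 76 × 0.18 = 13.68
  Practicals 64.5 × 0.06 = 3.87
  Lab reports 65 × 0.1 = 6.5
  Studio work 39 × 0.09 = 3.51
  Essays 77 × 0.33 = 25.41
  Reading responses 93 × 0.08 = 7.44
  Case studies 99 × 0.09 = 8.91
Sum = 74.57
Because the Studio work minimum was not met, the result is Fail.

Fail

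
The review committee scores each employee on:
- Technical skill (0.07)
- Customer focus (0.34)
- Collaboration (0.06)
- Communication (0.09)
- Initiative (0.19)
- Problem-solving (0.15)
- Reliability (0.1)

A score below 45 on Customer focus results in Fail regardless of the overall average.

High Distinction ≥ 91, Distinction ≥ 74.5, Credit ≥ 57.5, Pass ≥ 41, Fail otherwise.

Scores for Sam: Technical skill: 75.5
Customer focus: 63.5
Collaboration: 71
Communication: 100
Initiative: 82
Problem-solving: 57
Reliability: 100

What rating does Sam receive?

Customer focus score 63.5 ≥ 45: minimum met.
Weighted total:
  Technical skill 75.5 × 0.07 = 5.285
  Customer focus 63.5 × 0.34 = 21.59
  Collaboration 71 × 0.06 = 4.26
  Communication 100 × 0.09 = 9
  Initiative 82 × 0.19 = 15.58
  Problem-solving 57 × 0.15 = 8.55
  Reliability 100 × 0.1 = 10
Sum = 74.265
74.265 is ≥ 57.5 and < 74.5 → Credit

Credit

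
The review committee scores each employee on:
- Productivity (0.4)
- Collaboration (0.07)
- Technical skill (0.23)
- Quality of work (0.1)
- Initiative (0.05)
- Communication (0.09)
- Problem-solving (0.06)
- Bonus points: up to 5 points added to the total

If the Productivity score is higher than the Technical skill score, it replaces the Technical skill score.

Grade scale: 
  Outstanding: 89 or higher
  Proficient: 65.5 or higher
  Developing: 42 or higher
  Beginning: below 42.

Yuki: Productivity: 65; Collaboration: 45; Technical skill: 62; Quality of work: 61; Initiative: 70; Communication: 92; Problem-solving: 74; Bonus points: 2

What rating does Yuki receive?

Proficient

Productivity (65) > Technical skill (62), so Technical skill counts as 65.
Weighted total:
  Productivity 65 × 0.4 = 26
  Collaboration 45 × 0.07 = 3.15
  Technical skill 65 × 0.23 = 14.95
  Quality of work 61 × 0.1 = 6.1
  Initiative 70 × 0.05 = 3.5
  Communication 92 × 0.09 = 8.28
  Problem-solving 74 × 0.06 = 4.44
Sum = 66.42
Bonus points: 66.42 + 2 = 68.42
68.42 is ≥ 65.5 and < 89 → Proficient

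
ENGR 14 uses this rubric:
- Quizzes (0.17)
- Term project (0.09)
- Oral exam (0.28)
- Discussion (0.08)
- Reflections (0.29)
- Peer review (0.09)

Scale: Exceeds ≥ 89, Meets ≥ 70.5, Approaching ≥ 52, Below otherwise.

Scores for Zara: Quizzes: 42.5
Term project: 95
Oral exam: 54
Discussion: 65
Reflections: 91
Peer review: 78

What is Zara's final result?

Weighted total:
  Quizzes 42.5 × 0.17 = 7.225
  Term project 95 × 0.09 = 8.55
  Oral exam 54 × 0.28 = 15.12
  Discussion 65 × 0.08 = 5.2
  Reflections 91 × 0.29 = 26.39
  Peer review 78 × 0.09 = 7.02
Sum = 69.505
69.505 is ≥ 52 and < 70.5 → Approaching

Approaching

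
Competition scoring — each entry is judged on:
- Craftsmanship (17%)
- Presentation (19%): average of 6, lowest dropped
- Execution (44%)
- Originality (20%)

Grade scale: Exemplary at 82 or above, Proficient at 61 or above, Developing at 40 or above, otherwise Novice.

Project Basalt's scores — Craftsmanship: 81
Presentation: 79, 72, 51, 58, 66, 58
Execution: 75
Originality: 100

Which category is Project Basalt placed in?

Proficient

Presentation: drop 51 → average of remaining 5 = 333/5 = 66.6
Weighted total:
  Craftsmanship 81 × 0.17 = 13.77
  Presentation 66.6 × 0.19 = 12.654
  Execution 75 × 0.44 = 33
  Originality 100 × 0.2 = 20
Sum = 79.424
79.424 is ≥ 61 and < 82 → Proficient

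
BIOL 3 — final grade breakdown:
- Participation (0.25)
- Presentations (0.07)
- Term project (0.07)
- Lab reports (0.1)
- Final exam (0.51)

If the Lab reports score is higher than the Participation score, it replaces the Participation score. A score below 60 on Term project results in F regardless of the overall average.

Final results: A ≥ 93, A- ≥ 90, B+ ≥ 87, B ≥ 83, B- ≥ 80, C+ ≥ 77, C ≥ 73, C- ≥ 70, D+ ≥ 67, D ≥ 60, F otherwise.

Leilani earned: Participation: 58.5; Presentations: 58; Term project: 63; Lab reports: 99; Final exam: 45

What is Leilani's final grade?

Lab reports (99) > Participation (58.5), so Participation counts as 99.
Term project score 63 ≥ 60: minimum met.
Weighted total:
  Participation 99 × 0.25 = 24.75
  Presentations 58 × 0.07 = 4.06
  Term project 63 × 0.07 = 4.41
  Lab reports 99 × 0.1 = 9.9
  Final exam 45 × 0.51 = 22.95
Sum = 66.07
66.07 is ≥ 60 and < 67 → D

D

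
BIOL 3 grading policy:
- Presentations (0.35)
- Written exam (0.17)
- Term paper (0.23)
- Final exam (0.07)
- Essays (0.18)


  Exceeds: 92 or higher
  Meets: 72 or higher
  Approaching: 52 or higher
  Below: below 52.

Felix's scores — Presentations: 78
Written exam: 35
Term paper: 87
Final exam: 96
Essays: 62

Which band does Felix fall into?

Weighted total:
  Presentations 78 × 0.35 = 27.3
  Written exam 35 × 0.17 = 5.95
  Term paper 87 × 0.23 = 20.01
  Final exam 96 × 0.07 = 6.72
  Essays 62 × 0.18 = 11.16
Sum = 71.14
71.14 is ≥ 52 and < 72 → Approaching

Approaching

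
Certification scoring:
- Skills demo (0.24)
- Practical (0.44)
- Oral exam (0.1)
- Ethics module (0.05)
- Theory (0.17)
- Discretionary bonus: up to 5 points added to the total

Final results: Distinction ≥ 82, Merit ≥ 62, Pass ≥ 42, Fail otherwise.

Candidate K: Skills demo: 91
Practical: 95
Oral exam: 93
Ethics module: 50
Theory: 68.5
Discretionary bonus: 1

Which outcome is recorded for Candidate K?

Distinction

Weighted total:
  Skills demo 91 × 0.24 = 21.84
  Practical 95 × 0.44 = 41.8
  Oral exam 93 × 0.1 = 9.3
  Ethics module 50 × 0.05 = 2.5
  Theory 68.5 × 0.17 = 11.645
Sum = 87.085
Discretionary bonus: 87.085 + 1 = 88.085
88.085 ≥ 82 → Distinction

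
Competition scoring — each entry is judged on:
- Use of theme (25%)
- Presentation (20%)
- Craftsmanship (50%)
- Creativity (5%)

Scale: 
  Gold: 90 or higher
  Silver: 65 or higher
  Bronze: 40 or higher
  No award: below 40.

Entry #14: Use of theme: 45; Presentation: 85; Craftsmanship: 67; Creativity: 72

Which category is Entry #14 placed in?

Silver

Weighted total:
  Use of theme 45 × 0.25 = 11.25
  Presentation 85 × 0.2 = 17
  Craftsmanship 67 × 0.5 = 33.5
  Creativity 72 × 0.05 = 3.6
Sum = 65.35
65.35 is ≥ 65 and < 90 → Silver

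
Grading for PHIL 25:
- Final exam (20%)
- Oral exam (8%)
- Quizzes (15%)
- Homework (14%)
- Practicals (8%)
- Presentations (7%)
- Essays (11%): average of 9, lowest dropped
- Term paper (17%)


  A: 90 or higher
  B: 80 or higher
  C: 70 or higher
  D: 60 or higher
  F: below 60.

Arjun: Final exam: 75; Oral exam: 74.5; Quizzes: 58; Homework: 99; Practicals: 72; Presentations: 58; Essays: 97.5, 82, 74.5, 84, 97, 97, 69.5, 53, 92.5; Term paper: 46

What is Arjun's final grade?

C

Essays: drop 53 → average of remaining 8 = 694/8 = 86.75
Weighted total:
  Final exam 75 × 0.2 = 15
  Oral exam 74.5 × 0.08 = 5.96
  Quizzes 58 × 0.15 = 8.7
  Homework 99 × 0.14 = 13.86
  Practicals 72 × 0.08 = 5.76
  Presentations 58 × 0.07 = 4.06
  Essays 86.75 × 0.11 = 9.5425
  Term paper 46 × 0.17 = 7.82
Sum = 70.7025
70.7025 is ≥ 70 and < 80 → C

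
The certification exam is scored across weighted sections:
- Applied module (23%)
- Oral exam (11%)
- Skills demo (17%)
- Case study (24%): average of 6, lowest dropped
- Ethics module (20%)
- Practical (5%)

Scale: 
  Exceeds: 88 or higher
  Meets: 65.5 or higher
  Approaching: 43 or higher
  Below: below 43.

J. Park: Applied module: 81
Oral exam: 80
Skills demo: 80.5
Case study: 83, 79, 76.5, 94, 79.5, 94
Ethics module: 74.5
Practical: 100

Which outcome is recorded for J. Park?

Case study: drop 76.5 → average of remaining 5 = 429.5/5 = 85.9
Weighted total:
  Applied module 81 × 0.23 = 18.63
  Oral exam 80 × 0.11 = 8.8
  Skills demo 80.5 × 0.17 = 13.685
  Case study 85.9 × 0.24 = 20.616
  Ethics module 74.5 × 0.2 = 14.9
  Practical 100 × 0.05 = 5
Sum = 81.631
81.631 is ≥ 65.5 and < 88 → Meets

Meets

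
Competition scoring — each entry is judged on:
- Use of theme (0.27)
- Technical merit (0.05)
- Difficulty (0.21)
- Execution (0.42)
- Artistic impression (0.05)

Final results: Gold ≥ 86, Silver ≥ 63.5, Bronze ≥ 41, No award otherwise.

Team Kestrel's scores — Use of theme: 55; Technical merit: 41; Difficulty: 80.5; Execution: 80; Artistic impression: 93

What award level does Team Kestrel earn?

Weighted total:
  Use of theme 55 × 0.27 = 14.85
  Technical merit 41 × 0.05 = 2.05
  Difficulty 80.5 × 0.21 = 16.905
  Execution 80 × 0.42 = 33.6
  Artistic impression 93 × 0.05 = 4.65
Sum = 72.055
72.055 is ≥ 63.5 and < 86 → Silver

Silver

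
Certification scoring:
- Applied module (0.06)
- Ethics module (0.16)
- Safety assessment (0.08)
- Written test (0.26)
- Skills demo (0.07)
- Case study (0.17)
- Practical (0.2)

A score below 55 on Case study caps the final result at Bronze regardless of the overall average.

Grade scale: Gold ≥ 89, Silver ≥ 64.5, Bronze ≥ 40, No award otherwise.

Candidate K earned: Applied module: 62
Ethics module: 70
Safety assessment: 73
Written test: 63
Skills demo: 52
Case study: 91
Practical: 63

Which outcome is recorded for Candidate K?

Case study score 91 ≥ 55: minimum met.
Weighted total:
  Applied module 62 × 0.06 = 3.72
  Ethics module 70 × 0.16 = 11.2
  Safety assessment 73 × 0.08 = 5.84
  Written test 63 × 0.26 = 16.38
  Skills demo 52 × 0.07 = 3.64
  Case study 91 × 0.17 = 15.47
  Practical 63 × 0.2 = 12.6
Sum = 68.85
68.85 is ≥ 64.5 and < 89 → Silver

Silver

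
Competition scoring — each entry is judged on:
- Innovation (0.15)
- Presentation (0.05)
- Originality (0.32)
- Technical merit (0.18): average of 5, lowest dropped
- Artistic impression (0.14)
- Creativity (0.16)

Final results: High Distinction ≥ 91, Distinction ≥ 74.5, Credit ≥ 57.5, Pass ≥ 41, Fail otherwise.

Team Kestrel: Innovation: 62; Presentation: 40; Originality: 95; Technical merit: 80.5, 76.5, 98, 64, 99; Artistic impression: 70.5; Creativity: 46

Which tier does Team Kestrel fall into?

Distinction

Technical merit: drop 64 → average of remaining 4 = 354/4 = 88.5
Weighted total:
  Innovation 62 × 0.15 = 9.3
  Presentation 40 × 0.05 = 2
  Originality 95 × 0.32 = 30.4
  Technical merit 88.5 × 0.18 = 15.93
  Artistic impression 70.5 × 0.14 = 9.87
  Creativity 46 × 0.16 = 7.36
Sum = 74.86
74.86 is ≥ 74.5 and < 91 → Distinction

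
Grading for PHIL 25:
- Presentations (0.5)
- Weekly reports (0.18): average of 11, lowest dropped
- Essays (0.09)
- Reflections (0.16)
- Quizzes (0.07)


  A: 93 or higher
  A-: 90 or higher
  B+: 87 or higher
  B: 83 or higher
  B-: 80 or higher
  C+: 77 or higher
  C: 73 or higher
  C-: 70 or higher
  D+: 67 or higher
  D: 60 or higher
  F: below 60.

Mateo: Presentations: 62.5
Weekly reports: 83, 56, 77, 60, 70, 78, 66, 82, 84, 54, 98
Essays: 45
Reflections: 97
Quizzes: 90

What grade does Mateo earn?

C-

Weekly reports: drop 54 → average of remaining 10 = 754/10 = 75.4
Weighted total:
  Presentations 62.5 × 0.5 = 31.25
  Weekly reports 75.4 × 0.18 = 13.572
  Essays 45 × 0.09 = 4.05
  Reflections 97 × 0.16 = 15.52
  Quizzes 90 × 0.07 = 6.3
Sum = 70.692
70.692 is ≥ 70 and < 73 → C-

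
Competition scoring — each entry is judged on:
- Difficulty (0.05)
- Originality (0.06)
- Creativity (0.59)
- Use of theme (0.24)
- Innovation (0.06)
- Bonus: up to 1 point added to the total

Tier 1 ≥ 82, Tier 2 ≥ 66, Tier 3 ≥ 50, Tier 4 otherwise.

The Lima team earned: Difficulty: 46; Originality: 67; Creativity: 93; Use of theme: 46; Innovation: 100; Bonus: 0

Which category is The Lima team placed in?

Tier 2

Weighted total:
  Difficulty 46 × 0.05 = 2.3
  Originality 67 × 0.06 = 4.02
  Creativity 93 × 0.59 = 54.87
  Use of theme 46 × 0.24 = 11.04
  Innovation 100 × 0.06 = 6
Sum = 78.23
Bonus: 78.23 + 0 = 78.23
78.23 is ≥ 66 and < 82 → Tier 2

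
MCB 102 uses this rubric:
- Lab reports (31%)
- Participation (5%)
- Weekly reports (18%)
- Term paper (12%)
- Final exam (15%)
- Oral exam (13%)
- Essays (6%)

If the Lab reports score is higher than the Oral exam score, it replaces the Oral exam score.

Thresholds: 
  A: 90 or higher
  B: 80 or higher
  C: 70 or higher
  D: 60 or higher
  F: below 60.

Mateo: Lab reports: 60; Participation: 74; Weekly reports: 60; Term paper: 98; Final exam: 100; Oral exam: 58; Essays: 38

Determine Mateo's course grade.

Lab reports (60) > Oral exam (58), so Oral exam counts as 60.
Weighted total:
  Lab reports 60 × 0.31 = 18.6
  Participation 74 × 0.05 = 3.7
  Weekly reports 60 × 0.18 = 10.8
  Term paper 98 × 0.12 = 11.76
  Final exam 100 × 0.15 = 15
  Oral exam 60 × 0.13 = 7.8
  Essays 38 × 0.06 = 2.28
Sum = 69.94
69.94 is ≥ 60 and < 70 → D

D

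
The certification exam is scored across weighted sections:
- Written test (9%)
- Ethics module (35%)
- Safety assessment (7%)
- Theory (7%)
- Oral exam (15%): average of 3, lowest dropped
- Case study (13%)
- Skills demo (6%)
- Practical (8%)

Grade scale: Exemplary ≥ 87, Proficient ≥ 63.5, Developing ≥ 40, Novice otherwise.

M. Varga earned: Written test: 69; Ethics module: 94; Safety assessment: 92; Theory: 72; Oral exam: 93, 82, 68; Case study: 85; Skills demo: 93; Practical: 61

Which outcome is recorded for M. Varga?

Proficient

Oral exam: drop 68 → average of remaining 2 = 175/2 = 87.5
Weighted total:
  Written test 69 × 0.09 = 6.21
  Ethics module 94 × 0.35 = 32.9
  Safety assessment 92 × 0.07 = 6.44
  Theory 72 × 0.07 = 5.04
  Oral exam 87.5 × 0.15 = 13.125
  Case study 85 × 0.13 = 11.05
  Skills demo 93 × 0.06 = 5.58
  Practical 61 × 0.08 = 4.88
Sum = 85.225
85.225 is ≥ 63.5 and < 87 → Proficient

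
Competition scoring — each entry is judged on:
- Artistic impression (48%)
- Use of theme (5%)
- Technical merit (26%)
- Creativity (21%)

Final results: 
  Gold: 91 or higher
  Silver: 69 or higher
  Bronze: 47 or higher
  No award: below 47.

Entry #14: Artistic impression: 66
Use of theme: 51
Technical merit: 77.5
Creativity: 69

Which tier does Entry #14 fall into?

Bronze

Weighted total:
  Artistic impression 66 × 0.48 = 31.68
  Use of theme 51 × 0.05 = 2.55
  Technical merit 77.5 × 0.26 = 20.15
  Creativity 69 × 0.21 = 14.49
Sum = 68.87
68.87 is ≥ 47 and < 69 → Bronze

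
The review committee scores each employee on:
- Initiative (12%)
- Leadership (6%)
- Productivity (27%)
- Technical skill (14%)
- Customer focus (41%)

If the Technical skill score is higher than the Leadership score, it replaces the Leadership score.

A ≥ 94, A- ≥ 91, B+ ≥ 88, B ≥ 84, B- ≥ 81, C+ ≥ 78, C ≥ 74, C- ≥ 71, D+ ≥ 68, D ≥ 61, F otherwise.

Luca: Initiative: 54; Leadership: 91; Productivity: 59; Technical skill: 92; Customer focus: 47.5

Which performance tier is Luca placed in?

Technical skill (92) > Leadership (91), so Leadership counts as 92.
Weighted total:
  Initiative 54 × 0.12 = 6.48
  Leadership 92 × 0.06 = 5.52
  Productivity 59 × 0.27 = 15.93
  Technical skill 92 × 0.14 = 12.88
  Customer focus 47.5 × 0.41 = 19.475
Sum = 60.285
60.285 < 61 → F

F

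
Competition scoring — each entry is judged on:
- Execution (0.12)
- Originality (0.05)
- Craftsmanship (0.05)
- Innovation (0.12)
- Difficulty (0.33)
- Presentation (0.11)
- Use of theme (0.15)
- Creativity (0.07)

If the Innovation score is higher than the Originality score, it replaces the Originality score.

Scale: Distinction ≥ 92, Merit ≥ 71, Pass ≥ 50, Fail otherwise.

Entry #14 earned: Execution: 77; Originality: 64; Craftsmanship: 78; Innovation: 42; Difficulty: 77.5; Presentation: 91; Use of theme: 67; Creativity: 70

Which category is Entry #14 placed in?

Innovation (42) ≤ Originality (64), so Originality stays at 64.
Weighted total:
  Execution 77 × 0.12 = 9.24
  Originality 64 × 0.05 = 3.2
  Craftsmanship 78 × 0.05 = 3.9
  Innovation 42 × 0.12 = 5.04
  Difficulty 77.5 × 0.33 = 25.575
  Presentation 91 × 0.11 = 10.01
  Use of theme 67 × 0.15 = 10.05
  Creativity 70 × 0.07 = 4.9
Sum = 71.915
71.915 is ≥ 71 and < 92 → Merit

Merit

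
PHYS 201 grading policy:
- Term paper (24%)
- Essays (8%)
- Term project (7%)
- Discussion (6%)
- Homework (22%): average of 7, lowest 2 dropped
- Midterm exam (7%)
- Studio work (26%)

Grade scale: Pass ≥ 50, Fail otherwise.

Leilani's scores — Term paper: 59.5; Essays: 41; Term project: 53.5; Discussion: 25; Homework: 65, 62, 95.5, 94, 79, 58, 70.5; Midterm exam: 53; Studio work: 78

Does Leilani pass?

Pass

Homework: drop 58, 62 → average of remaining 5 = 404/5 = 80.8
Weighted total:
  Term paper 59.5 × 0.24 = 14.28
  Essays 41 × 0.08 = 3.28
  Term project 53.5 × 0.07 = 3.745
  Discussion 25 × 0.06 = 1.5
  Homework 80.8 × 0.22 = 17.776
  Midterm exam 53 × 0.07 = 3.71
  Studio work 78 × 0.26 = 20.28
Sum = 64.571
64.571 ≥ 50 → Pass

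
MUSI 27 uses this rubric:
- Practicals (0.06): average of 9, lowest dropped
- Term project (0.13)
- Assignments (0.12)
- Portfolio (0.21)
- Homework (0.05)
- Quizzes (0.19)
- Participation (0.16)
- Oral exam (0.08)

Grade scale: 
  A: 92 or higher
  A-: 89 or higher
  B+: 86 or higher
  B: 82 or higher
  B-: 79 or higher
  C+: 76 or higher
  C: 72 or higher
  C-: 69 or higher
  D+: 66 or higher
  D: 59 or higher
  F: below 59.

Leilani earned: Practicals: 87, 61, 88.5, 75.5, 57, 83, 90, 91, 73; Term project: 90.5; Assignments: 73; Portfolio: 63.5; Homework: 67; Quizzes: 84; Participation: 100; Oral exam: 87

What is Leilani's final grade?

Practicals: drop 57 → average of remaining 8 = 649/8 = 81.125
Weighted total:
  Practicals 81.125 × 0.06 = 4.8675
  Term project 90.5 × 0.13 = 11.765
  Assignments 73 × 0.12 = 8.76
  Portfolio 63.5 × 0.21 = 13.335
  Homework 67 × 0.05 = 3.35
  Quizzes 84 × 0.19 = 15.96
  Participation 100 × 0.16 = 16
  Oral exam 87 × 0.08 = 6.96
Sum = 80.9975
80.9975 is ≥ 79 and < 82 → B-

B-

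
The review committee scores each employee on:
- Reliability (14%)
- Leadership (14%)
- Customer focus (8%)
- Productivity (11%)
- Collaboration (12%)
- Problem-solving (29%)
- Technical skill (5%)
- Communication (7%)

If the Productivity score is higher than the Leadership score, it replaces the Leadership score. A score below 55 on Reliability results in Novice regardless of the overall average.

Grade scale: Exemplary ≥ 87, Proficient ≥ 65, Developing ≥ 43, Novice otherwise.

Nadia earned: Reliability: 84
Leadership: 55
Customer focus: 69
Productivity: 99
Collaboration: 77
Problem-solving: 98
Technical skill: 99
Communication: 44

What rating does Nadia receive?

Exemplary

Productivity (99) > Leadership (55), so Leadership counts as 99.
Reliability score 84 ≥ 55: minimum met.
Weighted total:
  Reliability 84 × 0.14 = 11.76
  Leadership 99 × 0.14 = 13.86
  Customer focus 69 × 0.08 = 5.52
  Productivity 99 × 0.11 = 10.89
  Collaboration 77 × 0.12 = 9.24
  Problem-solving 98 × 0.29 = 28.42
  Technical skill 99 × 0.05 = 4.95
  Communication 44 × 0.07 = 3.08
Sum = 87.72
87.72 ≥ 87 → Exemplary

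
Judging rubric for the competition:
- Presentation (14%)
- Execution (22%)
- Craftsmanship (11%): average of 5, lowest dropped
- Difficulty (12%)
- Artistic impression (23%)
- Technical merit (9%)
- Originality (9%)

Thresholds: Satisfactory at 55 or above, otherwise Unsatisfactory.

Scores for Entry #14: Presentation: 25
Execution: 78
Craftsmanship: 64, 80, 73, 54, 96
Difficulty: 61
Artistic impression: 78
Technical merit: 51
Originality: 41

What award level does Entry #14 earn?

Satisfactory

Craftsmanship: drop 54 → average of remaining 4 = 313/4 = 78.25
Weighted total:
  Presentation 25 × 0.14 = 3.5
  Execution 78 × 0.22 = 17.16
  Craftsmanship 78.25 × 0.11 = 8.6075
  Difficulty 61 × 0.12 = 7.32
  Artistic impression 78 × 0.23 = 17.94
  Technical merit 51 × 0.09 = 4.59
  Originality 41 × 0.09 = 3.69
Sum = 62.8075
62.8075 ≥ 55 → Satisfactory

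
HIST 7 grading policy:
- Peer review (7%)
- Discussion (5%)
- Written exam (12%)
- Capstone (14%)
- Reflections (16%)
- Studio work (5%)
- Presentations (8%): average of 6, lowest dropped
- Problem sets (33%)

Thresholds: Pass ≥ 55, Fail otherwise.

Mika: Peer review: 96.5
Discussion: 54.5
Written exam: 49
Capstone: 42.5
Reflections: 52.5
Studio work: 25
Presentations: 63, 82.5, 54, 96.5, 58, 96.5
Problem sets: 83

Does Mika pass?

Pass

Presentations: drop 54 → average of remaining 5 = 396.5/5 = 79.3
Weighted total:
  Peer review 96.5 × 0.07 = 6.755
  Discussion 54.5 × 0.05 = 2.725
  Written exam 49 × 0.12 = 5.88
  Capstone 42.5 × 0.14 = 5.95
  Reflections 52.5 × 0.16 = 8.4
  Studio work 25 × 0.05 = 1.25
  Presentations 79.3 × 0.08 = 6.344
  Problem sets 83 × 0.33 = 27.39
Sum = 64.694
64.694 ≥ 55 → Pass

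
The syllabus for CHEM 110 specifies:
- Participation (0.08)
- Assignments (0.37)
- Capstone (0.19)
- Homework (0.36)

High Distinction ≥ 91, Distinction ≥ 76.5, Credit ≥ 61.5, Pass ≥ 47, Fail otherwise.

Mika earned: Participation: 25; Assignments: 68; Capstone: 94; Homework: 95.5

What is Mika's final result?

Weighted total:
  Participation 25 × 0.08 = 2
  Assignments 68 × 0.37 = 25.16
  Capstone 94 × 0.19 = 17.86
  Homework 95.5 × 0.36 = 34.38
Sum = 79.4
79.4 is ≥ 76.5 and < 91 → Distinction

Distinction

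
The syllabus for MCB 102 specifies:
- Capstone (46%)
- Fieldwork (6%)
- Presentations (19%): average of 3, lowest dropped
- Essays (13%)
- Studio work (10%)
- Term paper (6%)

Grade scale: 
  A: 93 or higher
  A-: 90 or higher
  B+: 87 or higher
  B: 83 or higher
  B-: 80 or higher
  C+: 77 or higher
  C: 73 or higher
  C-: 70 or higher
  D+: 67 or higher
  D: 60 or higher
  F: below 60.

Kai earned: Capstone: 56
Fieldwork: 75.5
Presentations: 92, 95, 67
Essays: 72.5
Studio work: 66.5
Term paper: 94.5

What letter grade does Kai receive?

Presentations: drop 67 → average of remaining 2 = 187/2 = 93.5
Weighted total:
  Capstone 56 × 0.46 = 25.76
  Fieldwork 75.5 × 0.06 = 4.53
  Presentations 93.5 × 0.19 = 17.765
  Essays 72.5 × 0.13 = 9.425
  Studio work 66.5 × 0.1 = 6.65
  Term paper 94.5 × 0.06 = 5.67
Sum = 69.8
69.8 is ≥ 67 and < 70 → D+

D+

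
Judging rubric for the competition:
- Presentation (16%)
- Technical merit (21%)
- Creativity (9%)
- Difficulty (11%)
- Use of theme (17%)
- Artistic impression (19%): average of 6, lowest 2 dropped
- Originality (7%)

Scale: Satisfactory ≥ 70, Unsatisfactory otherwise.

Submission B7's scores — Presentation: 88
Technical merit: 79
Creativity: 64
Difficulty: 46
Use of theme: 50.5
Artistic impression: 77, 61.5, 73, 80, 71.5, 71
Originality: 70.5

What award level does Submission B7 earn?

Unsatisfactory

Artistic impression: drop 61.5, 71 → average of remaining 4 = 301.5/4 = 75.375
Weighted total:
  Presentation 88 × 0.16 = 14.08
  Technical merit 79 × 0.21 = 16.59
  Creativity 64 × 0.09 = 5.76
  Difficulty 46 × 0.11 = 5.06
  Use of theme 50.5 × 0.17 = 8.585
  Artistic impression 75.375 × 0.19 = 14.32125
  Originality 70.5 × 0.07 = 4.935
Sum = 69.33125
69.33125 < 70 → Unsatisfactory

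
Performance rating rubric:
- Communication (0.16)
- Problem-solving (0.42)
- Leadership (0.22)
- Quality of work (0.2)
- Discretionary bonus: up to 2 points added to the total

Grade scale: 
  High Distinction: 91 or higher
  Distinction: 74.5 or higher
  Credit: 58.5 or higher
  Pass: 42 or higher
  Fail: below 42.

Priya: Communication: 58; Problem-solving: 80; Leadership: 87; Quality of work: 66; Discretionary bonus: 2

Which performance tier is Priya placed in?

Distinction

Weighted total:
  Communication 58 × 0.16 = 9.28
  Problem-solving 80 × 0.42 = 33.6
  Leadership 87 × 0.22 = 19.14
  Quality of work 66 × 0.2 = 13.2
Sum = 75.22
Discretionary bonus: 75.22 + 2 = 77.22
77.22 is ≥ 74.5 and < 91 → Distinction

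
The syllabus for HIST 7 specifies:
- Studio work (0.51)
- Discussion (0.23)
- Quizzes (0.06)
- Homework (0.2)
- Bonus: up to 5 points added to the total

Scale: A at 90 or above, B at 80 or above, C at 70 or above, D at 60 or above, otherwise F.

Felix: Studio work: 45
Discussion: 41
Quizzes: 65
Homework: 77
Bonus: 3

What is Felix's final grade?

Weighted total:
  Studio work 45 × 0.51 = 22.95
  Discussion 41 × 0.23 = 9.43
  Quizzes 65 × 0.06 = 3.9
  Homework 77 × 0.2 = 15.4
Sum = 51.68
Bonus: 51.68 + 3 = 54.68
54.68 < 60 → F

F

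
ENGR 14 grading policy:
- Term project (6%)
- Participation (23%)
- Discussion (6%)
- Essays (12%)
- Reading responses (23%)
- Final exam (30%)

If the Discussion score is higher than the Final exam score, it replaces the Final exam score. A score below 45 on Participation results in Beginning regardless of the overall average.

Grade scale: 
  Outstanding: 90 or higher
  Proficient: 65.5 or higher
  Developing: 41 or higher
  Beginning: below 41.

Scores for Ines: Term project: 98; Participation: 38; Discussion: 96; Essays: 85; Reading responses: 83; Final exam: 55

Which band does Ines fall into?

Discussion (96) > Final exam (55), so Final exam counts as 96.
Participation score 38 < 45: minimum not met.
Weighted total:
  Term project 98 × 0.06 = 5.88
  Participation 38 × 0.23 = 8.74
  Discussion 96 × 0.06 = 5.76
  Essays 85 × 0.12 = 10.2
  Reading responses 83 × 0.23 = 19.09
  Final exam 96 × 0.3 = 28.8
Sum = 78.47
Because the Participation minimum was not met, the result is Beginning.

Beginning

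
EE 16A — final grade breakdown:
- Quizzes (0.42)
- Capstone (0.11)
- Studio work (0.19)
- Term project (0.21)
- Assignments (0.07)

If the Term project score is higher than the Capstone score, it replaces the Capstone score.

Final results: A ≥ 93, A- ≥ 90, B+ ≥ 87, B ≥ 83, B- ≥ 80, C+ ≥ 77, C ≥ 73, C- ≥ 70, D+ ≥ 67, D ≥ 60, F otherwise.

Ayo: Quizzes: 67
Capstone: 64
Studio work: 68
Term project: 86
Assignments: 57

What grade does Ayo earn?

C-

Term project (86) > Capstone (64), so Capstone counts as 86.
Weighted total:
  Quizzes 67 × 0.42 = 28.14
  Capstone 86 × 0.11 = 9.46
  Studio work 68 × 0.19 = 12.92
  Term project 86 × 0.21 = 18.06
  Assignments 57 × 0.07 = 3.99
Sum = 72.57
72.57 is ≥ 70 and < 73 → C-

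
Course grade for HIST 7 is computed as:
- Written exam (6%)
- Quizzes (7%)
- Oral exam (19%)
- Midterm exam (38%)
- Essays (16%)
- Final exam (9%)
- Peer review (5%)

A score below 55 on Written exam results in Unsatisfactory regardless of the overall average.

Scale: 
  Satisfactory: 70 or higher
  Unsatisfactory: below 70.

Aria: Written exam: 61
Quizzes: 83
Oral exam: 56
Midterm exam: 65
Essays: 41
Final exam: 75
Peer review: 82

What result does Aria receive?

Written exam score 61 ≥ 55: minimum met.
Weighted total:
  Written exam 61 × 0.06 = 3.66
  Quizzes 83 × 0.07 = 5.81
  Oral exam 56 × 0.19 = 10.64
  Midterm exam 65 × 0.38 = 24.7
  Essays 41 × 0.16 = 6.56
  Final exam 75 × 0.09 = 6.75
  Peer review 82 × 0.05 = 4.1
Sum = 62.22
62.22 < 70 → Unsatisfactory

Unsatisfactory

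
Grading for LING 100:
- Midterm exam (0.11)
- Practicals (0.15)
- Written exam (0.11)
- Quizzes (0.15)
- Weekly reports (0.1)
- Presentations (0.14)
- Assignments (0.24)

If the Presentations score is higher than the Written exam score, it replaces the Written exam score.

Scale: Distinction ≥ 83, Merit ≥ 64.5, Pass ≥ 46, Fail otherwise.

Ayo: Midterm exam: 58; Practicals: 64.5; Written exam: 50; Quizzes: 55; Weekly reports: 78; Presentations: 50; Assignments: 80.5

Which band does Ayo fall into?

Pass

Presentations (50) ≤ Written exam (50), so Written exam stays at 50.
Weighted total:
  Midterm exam 58 × 0.11 = 6.38
  Practicals 64.5 × 0.15 = 9.675
  Written exam 50 × 0.11 = 5.5
  Quizzes 55 × 0.15 = 8.25
  Weekly reports 78 × 0.1 = 7.8
  Presentations 50 × 0.14 = 7
  Assignments 80.5 × 0.24 = 19.32
Sum = 63.925
63.925 is ≥ 46 and < 64.5 → Pass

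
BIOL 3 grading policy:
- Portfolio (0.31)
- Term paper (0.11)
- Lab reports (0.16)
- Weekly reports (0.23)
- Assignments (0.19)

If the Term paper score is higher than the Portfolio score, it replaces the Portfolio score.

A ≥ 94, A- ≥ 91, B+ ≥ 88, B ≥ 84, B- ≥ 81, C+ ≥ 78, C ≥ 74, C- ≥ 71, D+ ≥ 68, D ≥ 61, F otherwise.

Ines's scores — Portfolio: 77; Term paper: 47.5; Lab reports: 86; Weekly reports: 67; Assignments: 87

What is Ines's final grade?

Term paper (47.5) ≤ Portfolio (77), so Portfolio stays at 77.
Weighted total:
  Portfolio 77 × 0.31 = 23.87
  Term paper 47.5 × 0.11 = 5.225
  Lab reports 86 × 0.16 = 13.76
  Weekly reports 67 × 0.23 = 15.41
  Assignments 87 × 0.19 = 16.53
Sum = 74.795
74.795 is ≥ 74 and < 78 → C

C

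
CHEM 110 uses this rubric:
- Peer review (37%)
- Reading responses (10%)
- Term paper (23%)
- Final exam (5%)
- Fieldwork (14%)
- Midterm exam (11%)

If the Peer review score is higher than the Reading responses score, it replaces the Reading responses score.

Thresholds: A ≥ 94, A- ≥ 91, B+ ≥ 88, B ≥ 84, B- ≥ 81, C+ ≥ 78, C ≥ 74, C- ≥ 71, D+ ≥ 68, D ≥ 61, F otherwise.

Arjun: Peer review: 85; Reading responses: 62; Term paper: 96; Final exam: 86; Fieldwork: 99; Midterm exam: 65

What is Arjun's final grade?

Peer review (85) > Reading responses (62), so Reading responses counts as 85.
Weighted total:
  Peer review 85 × 0.37 = 31.45
  Reading responses 85 × 0.1 = 8.5
  Term paper 96 × 0.23 = 22.08
  Final exam 86 × 0.05 = 4.3
  Fieldwork 99 × 0.14 = 13.86
  Midterm exam 65 × 0.11 = 7.15
Sum = 87.34
87.34 is ≥ 84 and < 88 → B

B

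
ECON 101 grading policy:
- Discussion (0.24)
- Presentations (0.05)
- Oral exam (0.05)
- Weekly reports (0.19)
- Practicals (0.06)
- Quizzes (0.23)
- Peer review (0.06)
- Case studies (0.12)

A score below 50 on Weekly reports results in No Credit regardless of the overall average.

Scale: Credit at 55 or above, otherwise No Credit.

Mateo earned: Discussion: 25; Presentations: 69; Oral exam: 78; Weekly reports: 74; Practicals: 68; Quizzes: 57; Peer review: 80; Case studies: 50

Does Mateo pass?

Weekly reports score 74 ≥ 50: minimum met.
Weighted total:
  Discussion 25 × 0.24 = 6
  Presentations 69 × 0.05 = 3.45
  Oral exam 78 × 0.05 = 3.9
  Weekly reports 74 × 0.19 = 14.06
  Practicals 68 × 0.06 = 4.08
  Quizzes 57 × 0.23 = 13.11
  Peer review 80 × 0.06 = 4.8
  Case studies 50 × 0.12 = 6
Sum = 55.4
55.4 ≥ 55 → Credit

Credit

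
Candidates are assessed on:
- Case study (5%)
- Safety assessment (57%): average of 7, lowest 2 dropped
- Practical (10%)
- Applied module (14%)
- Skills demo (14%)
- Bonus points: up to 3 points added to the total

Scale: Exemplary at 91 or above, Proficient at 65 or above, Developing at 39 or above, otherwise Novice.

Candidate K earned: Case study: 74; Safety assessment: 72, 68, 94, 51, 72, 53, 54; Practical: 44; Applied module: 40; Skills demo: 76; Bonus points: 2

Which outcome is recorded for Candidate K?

Safety assessment: drop 51, 53 → average of remaining 5 = 360/5 = 72
Weighted total:
  Case study 74 × 0.05 = 3.7
  Safety assessment 72 × 0.57 = 41.04
  Practical 44 × 0.1 = 4.4
  Applied module 40 × 0.14 = 5.6
  Skills demo 76 × 0.14 = 10.64
Sum = 65.38
Bonus points: 65.38 + 2 = 67.38
67.38 is ≥ 65 and < 91 → Proficient

Proficient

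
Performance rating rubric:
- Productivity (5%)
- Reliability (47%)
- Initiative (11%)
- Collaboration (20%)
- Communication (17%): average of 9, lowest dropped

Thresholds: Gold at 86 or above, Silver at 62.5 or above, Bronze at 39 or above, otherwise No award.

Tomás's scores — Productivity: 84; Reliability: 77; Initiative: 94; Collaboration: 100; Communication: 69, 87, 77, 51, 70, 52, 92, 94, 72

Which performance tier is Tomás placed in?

Silver

Communication: drop 51 → average of remaining 8 = 613/8 = 76.625
Weighted total:
  Productivity 84 × 0.05 = 4.2
  Reliability 77 × 0.47 = 36.19
  Initiative 94 × 0.11 = 10.34
  Collaboration 100 × 0.2 = 20
  Communication 76.625 × 0.17 = 13.02625
Sum = 83.75625
83.75625 is ≥ 62.5 and < 86 → Silver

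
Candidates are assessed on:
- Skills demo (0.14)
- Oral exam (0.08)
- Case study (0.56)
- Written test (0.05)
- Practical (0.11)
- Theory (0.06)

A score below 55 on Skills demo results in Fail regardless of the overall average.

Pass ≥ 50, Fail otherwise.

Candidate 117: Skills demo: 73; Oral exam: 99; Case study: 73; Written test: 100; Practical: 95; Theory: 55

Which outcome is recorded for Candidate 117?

Skills demo score 73 ≥ 55: minimum met.
Weighted total:
  Skills demo 73 × 0.14 = 10.22
  Oral exam 99 × 0.08 = 7.92
  Case study 73 × 0.56 = 40.88
  Written test 100 × 0.05 = 5
  Practical 95 × 0.11 = 10.45
  Theory 55 × 0.06 = 3.3
Sum = 77.77
77.77 ≥ 50 → Pass

Pass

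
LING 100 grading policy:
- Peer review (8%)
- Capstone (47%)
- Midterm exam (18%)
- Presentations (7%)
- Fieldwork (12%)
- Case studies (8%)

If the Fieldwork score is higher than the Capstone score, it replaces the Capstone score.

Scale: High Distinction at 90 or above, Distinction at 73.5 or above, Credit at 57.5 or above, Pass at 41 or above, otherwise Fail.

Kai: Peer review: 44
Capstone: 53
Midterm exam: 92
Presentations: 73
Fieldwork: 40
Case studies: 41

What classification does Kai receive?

Fieldwork (40) ≤ Capstone (53), so Capstone stays at 53.
Weighted total:
  Peer review 44 × 0.08 = 3.52
  Capstone 53 × 0.47 = 24.91
  Midterm exam 92 × 0.18 = 16.56
  Presentations 73 × 0.07 = 5.11
  Fieldwork 40 × 0.12 = 4.8
  Case studies 41 × 0.08 = 3.28
Sum = 58.18
58.18 is ≥ 57.5 and < 73.5 → Credit

Credit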